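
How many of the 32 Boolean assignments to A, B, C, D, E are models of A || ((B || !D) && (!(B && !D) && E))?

Initial set: {T (A || ((B || !D) && (!(B && !D) && E)))}.
T (A || ((B || !D) && (!(B && !D) && E))): β-rule — branch into T A  //  T ((B || !D) && (!(B && !D) && E)).
  branch 1 (add T A):
    ○ open, literals {A=true}.
  branch 2 (add T ((B || !D) && (!(B && !D) && E))):
    T ((B || !D) && (!(B && !D) && E)): α-rule — add T (B || !D), T (!(B && !D) && E).
    T (!(B && !D) && E): α-rule — add T !(B && !D), T E.
    T (B || !D): β-rule — branch into T B  //  T !D.
      branch 2.1 (add T B):
        T !(B && !D): β-rule — branch into F B  //  F !D.
          branch 2.1.1 (add F B):
            × closes — contains both B and !B.
          branch 2.1.2 (add F !D):
            ○ open, literals {B=true, D=true, E=true}.
      branch 2.2 (add T !D):
        T !(B && !D): β-rule — branch into F B  //  F !D.
          branch 2.2.1 (add F B):
            ○ open, literals {B=false, D=false, E=true}.
          branch 2.2.2 (add F !D):
            × closes — contains both D and !D.
2 branches closed, 3 open.
Each open branch fixes some atoms; the unmentioned ones are free. Counting distinct full assignments: branch {A=true} (B, C, D, E) contributes 16 new; branch {B=true, D=true, E=true} (A, C) contributes 2 new; branch {B=false, D=false, E=true} (A, C) contributes 2 new. Total: 20.

20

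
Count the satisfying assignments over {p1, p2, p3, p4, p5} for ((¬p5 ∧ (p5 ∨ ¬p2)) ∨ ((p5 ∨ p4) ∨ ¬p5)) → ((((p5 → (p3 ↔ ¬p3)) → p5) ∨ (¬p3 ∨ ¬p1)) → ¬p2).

Initial set: {(((¬p5 ∧ (p5 ∨ ¬p2)) ∨ ((p5 ∨ p4) ∨ ¬p5)) → ((((p5 → (p3 ↔ ¬p3)) → p5) ∨ (¬p3 ∨ ¬p1)) → ¬p2))}.
(((¬p5 ∧ (p5 ∨ ¬p2)) ∨ ((p5 ∨ p4) ∨ ¬p5)) → ((((p5 → (p3 ↔ ¬p3)) → p5) ∨ (¬p3 ∨ ¬p1)) → ¬p2)): β-rule — branch into ¬((¬p5 ∧ (p5 ∨ ¬p2)) ∨ ((p5 ∨ p4) ∨ ¬p5))  //  ((((p5 → (p3 ↔ ¬p3)) → p5) ∨ (¬p3 ∨ ¬p1)) → ¬p2).
  branch 1 (add ¬((¬p5 ∧ (p5 ∨ ¬p2)) ∨ ((p5 ∨ p4) ∨ ¬p5))):
    ¬((¬p5 ∧ (p5 ∨ ¬p2)) ∨ ((p5 ∨ p4) ∨ ¬p5)): α-rule — add ¬(¬p5 ∧ (p5 ∨ ¬p2)), ¬((p5 ∨ p4) ∨ ¬p5).
    ¬((p5 ∨ p4) ∨ ¬p5): α-rule — add ¬(p5 ∨ p4), ¬¬p5.
    ¬(p5 ∨ p4): α-rule — add ¬p5, ¬p4.
    × closes — contains both p5 and ¬p5.
  branch 2 (add ((((p5 → (p3 ↔ ¬p3)) → p5) ∨ (¬p3 ∨ ¬p1)) → ¬p2)):
    ((((p5 → (p3 ↔ ¬p3)) → p5) ∨ (¬p3 ∨ ¬p1)) → ¬p2): β-rule — branch into ¬(((p5 → (p3 ↔ ¬p3)) → p5) ∨ (¬p3 ∨ ¬p1))  //  ¬p2.
      branch 2.1 (add ¬(((p5 → (p3 ↔ ¬p3)) → p5) ∨ (¬p3 ∨ ¬p1))):
        ¬(((p5 → (p3 ↔ ¬p3)) → p5) ∨ (¬p3 ∨ ¬p1)): α-rule — add ¬((p5 → (p3 ↔ ¬p3)) → p5), ¬(¬p3 ∨ ¬p1).
        ¬((p5 → (p3 ↔ ¬p3)) → p5): α-rule — add (p5 → (p3 ↔ ¬p3)), ¬p5.
        ¬(¬p3 ∨ ¬p1): α-rule — add ¬¬p3, ¬¬p1.
        (p5 → (p3 ↔ ¬p3)): β-rule — branch into ¬p5  //  (p3 ↔ ¬p3).
          branch 2.1.1 (add ¬p5):
            ○ open, literals {p1=T, p3=T, p5=F}.
          branch 2.1.2 (add (p3 ↔ ¬p3)):
            (p3 ↔ ¬p3): β-rule — branch into p3, ¬p3  //  ¬p3, ¬¬p3.
              branch 2.1.2.1 (add p3, ¬p3):
                × closes — contains both p3 and ¬p3.
              branch 2.1.2.2 (add ¬p3, ¬¬p3):
                × closes — contains both p3 and ¬p3.
      branch 2.2 (add ¬p2):
        ○ open, literals {p2=F}.
3 branches closed, 2 open.
Each open branch fixes some atoms; the unmentioned ones are free. Counting distinct full assignments: branch {p1=T, p3=T, p5=F} (p2, p4) contributes 4 new; branch {p2=F} (p1, p3, p4, p5) contributes 14 new. Total: 18.

18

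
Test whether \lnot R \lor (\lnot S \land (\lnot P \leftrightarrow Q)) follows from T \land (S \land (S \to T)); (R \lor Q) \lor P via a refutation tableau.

No

Initial set: {(T \land (S \land (S \to T))); ((R \lor Q) \lor P); \lnot (\lnot R \lor (\lnot S \land (\lnot P \leftrightarrow Q)))}.
(T \land (S \land (S \to T))): α-rule — add T, (S \land (S \to T)).
\lnot (\lnot R \lor (\lnot S \land (\lnot P \leftrightarrow Q))): α-rule — add \lnot \lnot R, \lnot (\lnot S \land (\lnot P \leftrightarrow Q)).
(S \land (S \to T)): α-rule — add S, (S \to T).
((R \lor Q) \lor P): β-rule — branch into (R \lor Q)  //  P.
  branch 1 (add (R \lor Q)):
    \lnot (\lnot S \land (\lnot P \leftrightarrow Q)): β-rule — branch into \lnot \lnot S  //  \lnot (\lnot P \leftrightarrow Q).
      branch 1.1 (add \lnot \lnot S):
        (S \to T): β-rule — branch into \lnot S  //  T.
          branch 1.1.1 (add \lnot S):
            × closes — contains both S and \lnot S.
          branch 1.1.2 (add T):
            (R \lor Q): β-rule — branch into R  //  Q.
              branch 1.1.2.1 (add R):
                ○ open, literals {R=1, S=1, T=1}.
              branch 1.1.2.2 (add Q):
                ○ open, literals {Q=1, R=1, S=1, T=1}.
      branch 1.2 (add \lnot (\lnot P \leftrightarrow Q)):
        (S \to T): β-rule — branch into \lnot S  //  T.
          branch 1.2.1 (add \lnot S):
            × closes — contains both S and \lnot S.
          branch 1.2.2 (add T):
            (R \lor Q): β-rule — branch into R  //  Q.
              branch 1.2.2.1 (add R):
                \lnot (\lnot P \leftrightarrow Q): β-rule — branch into \lnot P, \lnot Q  //  \lnot \lnot P, Q.
                  branch 1.2.2.1.1 (add \lnot P, \lnot Q):
                    ○ open, literals {P=0, Q=0, R=1, S=1, T=1}.
                  branch 1.2.2.1.2 (add \lnot \lnot P, Q):
                    ○ open, literals {P=1, Q=1, R=1, S=1, T=1}.
              branch 1.2.2.2 (add Q):
                \lnot (\lnot P \leftrightarrow Q): β-rule — branch into \lnot P, \lnot Q  //  \lnot \lnot P, Q.
                  branch 1.2.2.2.1 (add \lnot P, \lnot Q):
                    × closes — contains both Q and \lnot Q.
                  branch 1.2.2.2.2 (add \lnot \lnot P, Q):
                    ○ open, literals {P=1, Q=1, R=1, S=1, T=1}.
  branch 2 (add P):
    \lnot (\lnot S \land (\lnot P \leftrightarrow Q)): β-rule — branch into \lnot \lnot S  //  \lnot (\lnot P \leftrightarrow Q).
      branch 2.1 (add \lnot \lnot S):
        (S \to T): β-rule — branch into \lnot S  //  T.
          branch 2.1.1 (add \lnot S):
            × closes — contains both S and \lnot S.
          branch 2.1.2 (add T):
            ○ open, literals {P=1, R=1, S=1, T=1}.
      branch 2.2 (add \lnot (\lnot P \leftrightarrow Q)):
        (S \to T): β-rule — branch into \lnot S  //  T.
          branch 2.2.1 (add \lnot S):
            × closes — contains both S and \lnot S.
          branch 2.2.2 (add T):
            \lnot (\lnot P \leftrightarrow Q): β-rule — branch into \lnot P, \lnot Q  //  \lnot \lnot P, Q.
              branch 2.2.2.1 (add \lnot P, \lnot Q):
                × closes — contains both P and \lnot P.
              branch 2.2.2.2 (add \lnot \lnot P, Q):
                ○ open, literals {P=1, Q=1, R=1, S=1, T=1}.
6 branches closed, 7 open.
An open branch gives a countermodel: R=1, S=1, T=1 (unmentioned atoms arbitrary); the premises hold there but the conclusion fails.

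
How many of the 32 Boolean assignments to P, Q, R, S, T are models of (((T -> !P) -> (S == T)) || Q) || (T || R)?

30

Initial set: {((((T -> !P) -> (S == T)) || Q) || (T || R))}.
((((T -> !P) -> (S == T)) || Q) || (T || R)): β-rule — branch into (((T -> !P) -> (S == T)) || Q)  //  (T || R).
  branch 1 (add (((T -> !P) -> (S == T)) || Q)):
    (((T -> !P) -> (S == T)) || Q): β-rule — branch into ((T -> !P) -> (S == T))  //  Q.
      branch 1.1 (add ((T -> !P) -> (S == T))):
        ((T -> !P) -> (S == T)): β-rule — branch into !(T -> !P)  //  (S == T).
          branch 1.1.1 (add !(T -> !P)):
            !(T -> !P): α-rule — add T, !!P.
            ○ open, literals {P=1, T=1}.
          branch 1.1.2 (add (S == T)):
            (S == T): β-rule — branch into S, T  //  !S, !T.
              branch 1.1.2.1 (add S, T):
                ○ open, literals {S=1, T=1}.
              branch 1.1.2.2 (add !S, !T):
                ○ open, literals {S=0, T=0}.
      branch 1.2 (add Q):
        ○ open, literals {Q=1}.
  branch 2 (add (T || R)):
    (T || R): β-rule — branch into T  //  R.
      branch 2.1 (add T):
        ○ open, literals {T=1}.
      branch 2.2 (add R):
        ○ open, literals {R=1}.
0 branches closed, 6 open.
Each open branch fixes some atoms; the unmentioned ones are free. Counting distinct full assignments: branch {P=1, T=1} (Q, R, S) contributes 8 new; branch {S=1, T=1} (P, Q, R) contributes 4 new; branch {S=0, T=0} (P, Q, R) contributes 8 new; branch {Q=1} (P, R, S, T) contributes 6 new; branch {T=1} (P, Q, R, S) contributes 2 new; branch {R=1} (P, Q, S, T) contributes 2 new. Total: 30.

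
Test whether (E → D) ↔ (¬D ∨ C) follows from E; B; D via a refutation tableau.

Initial set: {E; B; D; ¬((E → D) ↔ (¬D ∨ C))}.
¬((E → D) ↔ (¬D ∨ C)): β-rule — branch into (E → D), ¬(¬D ∨ C)  //  ¬(E → D), (¬D ∨ C).
  branch 1 (add (E → D), ¬(¬D ∨ C)):
    ¬(¬D ∨ C): α-rule — add ¬¬D, ¬C.
    (E → D): β-rule — branch into ¬E  //  D.
      branch 1.1 (add ¬E):
        × closes — contains both E and ¬E.
      branch 1.2 (add D):
        ○ open, literals {B=1, C=0, D=1, E=1}.
  branch 2 (add ¬(E → D), (¬D ∨ C)):
    ¬(E → D): α-rule — add E, ¬D.
    × closes — contains both D and ¬D.
2 branches closed, 1 open.
An open branch gives a countermodel: B=1, C=0, D=1, E=1 (unmentioned atoms arbitrary); the premises hold there but the conclusion fails.

No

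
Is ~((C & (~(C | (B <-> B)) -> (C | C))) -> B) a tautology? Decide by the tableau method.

Assume the negation and expand:
Initial set: {F ~((C & (~(C | (B <-> B)) -> (C | C))) -> B)}.
F ~((C & (~(C | (B <-> B)) -> (C | C))) -> B): β-rule — branch into F (C & (~(C | (B <-> B)) -> (C | C)))  //  T B.
  branch 1 (add F (C & (~(C | (B <-> B)) -> (C | C)))):
    F (C & (~(C | (B <-> B)) -> (C | C))): β-rule — branch into F C  //  F (~(C | (B <-> B)) -> (C | C)).
      branch 1.1 (add F C):
        ○ open, literals {C=F}.
      branch 1.2 (add F (~(C | (B <-> B)) -> (C | C))):
        F (~(C | (B <-> B)) -> (C | C)): α-rule — add T ~(C | (B <-> B)), F (C | C).
        T ~(C | (B <-> B)): α-rule — add F C, F (B <-> B).
        F (C | C): α-rule — add F C, F C.
        F (B <-> B): β-rule — branch into T B, F B  //  F B, T B.
          branch 1.2.1 (add T B, F B):
            × closes — contains both B and ~B.
          branch 1.2.2 (add F B, T B):
            × closes — contains both B and ~B.
  branch 2 (add T B):
    ○ open, literals {B=T}.
2 branches closed, 2 open.
An open branch gives a countermodel: C=F (unmentioned atoms arbitrary); under it the original formula is false.

Not valid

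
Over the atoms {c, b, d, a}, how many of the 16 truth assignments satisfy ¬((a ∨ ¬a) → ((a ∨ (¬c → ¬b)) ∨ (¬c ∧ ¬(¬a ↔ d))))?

1

Initial set: {T ¬((a ∨ ¬a) → ((a ∨ (¬c → ¬b)) ∨ (¬c ∧ ¬(¬a ↔ d))))}.
T ¬((a ∨ ¬a) → ((a ∨ (¬c → ¬b)) ∨ (¬c ∧ ¬(¬a ↔ d)))): α-rule — add T (a ∨ ¬a), F ((a ∨ (¬c → ¬b)) ∨ (¬c ∧ ¬(¬a ↔ d))).
F ((a ∨ (¬c → ¬b)) ∨ (¬c ∧ ¬(¬a ↔ d))): α-rule — add F (a ∨ (¬c → ¬b)), F (¬c ∧ ¬(¬a ↔ d)).
F (a ∨ (¬c → ¬b)): α-rule — add F a, F (¬c → ¬b).
F (¬c → ¬b): α-rule — add T ¬c, F ¬b.
T (a ∨ ¬a): β-rule — branch into T a  //  T ¬a.
  branch 1 (add T a):
    × closes — contains both a and ¬a.
  branch 2 (add T ¬a):
    F (¬c ∧ ¬(¬a ↔ d)): β-rule — branch into F ¬c  //  F ¬(¬a ↔ d).
      branch 2.1 (add F ¬c):
        × closes — contains both c and ¬c.
      branch 2.2 (add F ¬(¬a ↔ d)):
        F ¬(¬a ↔ d): β-rule — branch into T ¬a, T d  //  F ¬a, F d.
          branch 2.2.1 (add T ¬a, T d):
            ○ open, literals {a=false, b=true, c=false, d=true}.
          branch 2.2.2 (add F ¬a, F d):
            × closes — contains both a and ¬a.
3 branches closed, 1 open.
Each open branch fixes some atoms; the unmentioned ones are free. Counting distinct full assignments: branch {a=false, b=true, c=false, d=true} (none free) contributes 1 new. Total: 1.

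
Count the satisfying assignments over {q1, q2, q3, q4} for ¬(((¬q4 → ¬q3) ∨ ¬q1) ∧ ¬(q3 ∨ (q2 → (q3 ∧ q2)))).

Initial set: {¬(((¬q4 → ¬q3) ∨ ¬q1) ∧ ¬(q3 ∨ (q2 → (q3 ∧ q2))))}.
¬(((¬q4 → ¬q3) ∨ ¬q1) ∧ ¬(q3 ∨ (q2 → (q3 ∧ q2)))): β-rule — branch into ¬((¬q4 → ¬q3) ∨ ¬q1)  //  ¬¬(q3 ∨ (q2 → (q3 ∧ q2))).
  branch 1 (add ¬((¬q4 → ¬q3) ∨ ¬q1)):
    ¬((¬q4 → ¬q3) ∨ ¬q1): α-rule — add ¬(¬q4 → ¬q3), ¬¬q1.
    ¬(¬q4 → ¬q3): α-rule — add ¬q4, ¬¬q3.
    ○ open, literals {q1=1, q3=1, q4=0}.
  branch 2 (add ¬¬(q3 ∨ (q2 → (q3 ∧ q2)))):
    ¬¬(q3 ∨ (q2 → (q3 ∧ q2))): β-rule — branch into q3  //  (q2 → (q3 ∧ q2)).
      branch 2.1 (add q3):
        ○ open, literals {q3=1}.
      branch 2.2 (add (q2 → (q3 ∧ q2))):
        (q2 → (q3 ∧ q2)): β-rule — branch into ¬q2  //  (q3 ∧ q2).
          branch 2.2.1 (add ¬q2):
            ○ open, literals {q2=0}.
          branch 2.2.2 (add (q3 ∧ q2)):
            (q3 ∧ q2): α-rule — add q3, q2.
            ○ open, literals {q2=1, q3=1}.
0 branches closed, 4 open.
Each open branch fixes some atoms; the unmentioned ones are free. Counting distinct full assignments: branch {q1=1, q3=1, q4=0} (q2) contributes 2 new; branch {q3=1} (q1, q2, q4) contributes 6 new; branch {q2=0} (q1, q3, q4) contributes 4 new; branch {q2=1, q3=1} (q1, q4) contributes 0 new. Total: 12.

12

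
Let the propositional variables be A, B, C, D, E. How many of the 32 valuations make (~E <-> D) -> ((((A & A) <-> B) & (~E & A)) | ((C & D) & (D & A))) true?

Initial set: {((~E <-> D) -> ((((A & A) <-> B) & (~E & A)) | ((C & D) & (D & A))))}.
((~E <-> D) -> ((((A & A) <-> B) & (~E & A)) | ((C & D) & (D & A)))): β-rule — branch into ~(~E <-> D)  //  ((((A & A) <-> B) & (~E & A)) | ((C & D) & (D & A))).
  branch 1 (add ~(~E <-> D)):
    ~(~E <-> D): β-rule — branch into ~E, ~D  //  ~~E, D.
      branch 1.1 (add ~E, ~D):
        ○ open, literals {D=false, E=false}.
      branch 1.2 (add ~~E, D):
        ○ open, literals {D=true, E=true}.
  branch 2 (add ((((A & A) <-> B) & (~E & A)) | ((C & D) & (D & A)))):
    ((((A & A) <-> B) & (~E & A)) | ((C & D) & (D & A))): β-rule — branch into (((A & A) <-> B) & (~E & A))  //  ((C & D) & (D & A)).
      branch 2.1 (add (((A & A) <-> B) & (~E & A))):
        (((A & A) <-> B) & (~E & A)): α-rule — add ((A & A) <-> B), (~E & A).
        (~E & A): α-rule — add ~E, A.
        ((A & A) <-> B): β-rule — branch into (A & A), B  //  ~(A & A), ~B.
          branch 2.1.1 (add (A & A), B):
            (A & A): α-rule — add A, A.
            ○ open, literals {A=true, B=true, E=false}.
          branch 2.1.2 (add ~(A & A), ~B):
            ~(A & A): β-rule — branch into ~A  //  ~A.
              branch 2.1.2.1 (add ~A):
                × closes — contains both A and ~A.
              branch 2.1.2.2 (add ~A):
                × closes — contains both A and ~A.
      branch 2.2 (add ((C & D) & (D & A))):
        ((C & D) & (D & A)): α-rule — add (C & D), (D & A).
        (C & D): α-rule — add C, D.
        (D & A): α-rule — add D, A.
        ○ open, literals {A=true, C=true, D=true}.
2 branches closed, 4 open.
Each open branch fixes some atoms; the unmentioned ones are free. Counting distinct full assignments: branch {D=false, E=false} (A, B, C) contributes 8 new; branch {D=true, E=true} (A, B, C) contributes 8 new; branch {A=true, B=true, E=false} (C, D) contributes 2 new; branch {A=true, C=true, D=true} (B, E) contributes 1 new. Total: 19.

19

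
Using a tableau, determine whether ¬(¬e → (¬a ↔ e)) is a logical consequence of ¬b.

Initial set: {¬b; ¬¬(¬e → (¬a ↔ e))}.
¬¬(¬e → (¬a ↔ e)): β-rule — branch into ¬¬e  //  (¬a ↔ e).
  branch 1 (add ¬¬e):
    ○ open, literals {b=F, e=T}.
  branch 2 (add (¬a ↔ e)):
    (¬a ↔ e): β-rule — branch into ¬a, e  //  ¬¬a, ¬e.
      branch 2.1 (add ¬a, e):
        ○ open, literals {a=F, b=F, e=T}.
      branch 2.2 (add ¬¬a, ¬e):
        ○ open, literals {a=T, b=F, e=F}.
0 branches closed, 3 open.
An open branch gives a countermodel: b=F, e=T (unmentioned atoms arbitrary); the premises hold there but the conclusion fails.

No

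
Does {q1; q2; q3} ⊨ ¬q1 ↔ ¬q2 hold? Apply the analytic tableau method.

Initial set: {T q1; T q2; T q3; F (¬q1 ↔ ¬q2)}.
F (¬q1 ↔ ¬q2): β-rule — branch into T ¬q1, F ¬q2  //  F ¬q1, T ¬q2.
  branch 1 (add T ¬q1, F ¬q2):
    × closes — contains both q1 and ¬q1.
  branch 2 (add F ¬q1, T ¬q2):
    × closes — contains both q2 and ¬q2.
All 2 branches close.
Every branch closed, so the premises entail the conclusion.

Yes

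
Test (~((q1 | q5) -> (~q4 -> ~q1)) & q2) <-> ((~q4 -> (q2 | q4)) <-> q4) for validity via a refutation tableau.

Assume the negation and expand:
Initial set: {~((~((q1 | q5) -> (~q4 -> ~q1)) & q2) <-> ((~q4 -> (q2 | q4)) <-> q4))}.
~((~((q1 | q5) -> (~q4 -> ~q1)) & q2) <-> ((~q4 -> (q2 | q4)) <-> q4)): β-rule — branch into (~((q1 | q5) -> (~q4 -> ~q1)) & q2), ~((~q4 -> (q2 | q4)) <-> q4)  //  ~(~((q1 | q5) -> (~q4 -> ~q1)) & q2), ((~q4 -> (q2 | q4)) <-> q4).
  branch 1 (add (~((q1 | q5) -> (~q4 -> ~q1)) & q2), ~((~q4 -> (q2 | q4)) <-> q4)):
    (~((q1 | q5) -> (~q4 -> ~q1)) & q2): α-rule — add ~((q1 | q5) -> (~q4 -> ~q1)), q2.
    ~((q1 | q5) -> (~q4 -> ~q1)): α-rule — add (q1 | q5), ~(~q4 -> ~q1).
    ~(~q4 -> ~q1): α-rule — add ~q4, ~~q1.
    ~((~q4 -> (q2 | q4)) <-> q4): β-rule — branch into (~q4 -> (q2 | q4)), ~q4  //  ~(~q4 -> (q2 | q4)), q4.
      branch 1.1 (add (~q4 -> (q2 | q4)), ~q4):
        (q1 | q5): β-rule — branch into q1  //  q5.
          branch 1.1.1 (add q1):
            (~q4 -> (q2 | q4)): β-rule — branch into ~~q4  //  (q2 | q4).
              branch 1.1.1.1 (add ~~q4):
                × closes — contains both q4 and ~q4.
              branch 1.1.1.2 (add (q2 | q4)):
                (q2 | q4): β-rule — branch into q2  //  q4.
                  branch 1.1.1.2.1 (add q2):
                    ○ open, literals {q1=1, q2=1, q4=0}.
                  branch 1.1.1.2.2 (add q4):
                    × closes — contains both q4 and ~q4.
          branch 1.1.2 (add q5):
            (~q4 -> (q2 | q4)): β-rule — branch into ~~q4  //  (q2 | q4).
              branch 1.1.2.1 (add ~~q4):
                × closes — contains both q4 and ~q4.
              branch 1.1.2.2 (add (q2 | q4)):
                (q2 | q4): β-rule — branch into q2  //  q4.
                  branch 1.1.2.2.1 (add q2):
                    ○ open, literals {q1=1, q2=1, q4=0, q5=1}.
                  branch 1.1.2.2.2 (add q4):
                    × closes — contains both q4 and ~q4.
      branch 1.2 (add ~(~q4 -> (q2 | q4)), q4):
        × closes — contains both q4 and ~q4.
  branch 2 (add ~(~((q1 | q5) -> (~q4 -> ~q1)) & q2), ((~q4 -> (q2 | q4)) <-> q4)):
    ~(~((q1 | q5) -> (~q4 -> ~q1)) & q2): β-rule — branch into ~~((q1 | q5) -> (~q4 -> ~q1))  //  ~q2.
      branch 2.1 (add ~~((q1 | q5) -> (~q4 -> ~q1))):
        ((~q4 -> (q2 | q4)) <-> q4): β-rule — branch into (~q4 -> (q2 | q4)), q4  //  ~(~q4 -> (q2 | q4)), ~q4.
          branch 2.1.1 (add (~q4 -> (q2 | q4)), q4):
            ~~((q1 | q5) -> (~q4 -> ~q1)): β-rule — branch into ~(q1 | q5)  //  (~q4 -> ~q1).
              branch 2.1.1.1 (add ~(q1 | q5)):
                ~(q1 | q5): α-rule — add ~q1, ~q5.
                (~q4 -> (q2 | q4)): β-rule — branch into ~~q4  //  (q2 | q4).
                  branch 2.1.1.1.1 (add ~~q4):
                    ○ open, literals {q1=0, q4=1, q5=0}.
                  branch 2.1.1.1.2 (add (q2 | q4)):
                    (q2 | q4): β-rule — branch into q2  //  q4.
                      branch 2.1.1.1.2.1 (add q2):
                        ○ open, literals {q1=0, q2=1, q4=1, q5=0}.
                      branch 2.1.1.1.2.2 (add q4):
                        ○ open, literals {q1=0, q4=1, q5=0}.
              branch 2.1.1.2 (add (~q4 -> ~q1)):
                (~q4 -> (q2 | q4)): β-rule — branch into ~~q4  //  (q2 | q4).
                  branch 2.1.1.2.1 (add ~~q4):
                    (~q4 -> ~q1): β-rule — branch into ~~q4  //  ~q1.
                      branch 2.1.1.2.1.1 (add ~~q4):
                        ○ open, literals {q4=1}.
                      branch 2.1.1.2.1.2 (add ~q1):
                        ○ open, literals {q1=0, q4=1}.
                  branch 2.1.1.2.2 (add (q2 | q4)):
                    (~q4 -> ~q1): β-rule — branch into ~~q4  //  ~q1.
                      branch 2.1.1.2.2.1 (add ~~q4):
                        (q2 | q4): β-rule — branch into q2  //  q4.
                          branch 2.1.1.2.2.1.1 (add q2):
                            ○ open, literals {q2=1, q4=1}.
                          branch 2.1.1.2.2.1.2 (add q4):
                            ○ open, literals {q4=1}.
                      branch 2.1.1.2.2.2 (add ~q1):
                        (q2 | q4): β-rule — branch into q2  //  q4.
                          branch 2.1.1.2.2.2.1 (add q2):
                            ○ open, literals {q1=0, q2=1, q4=1}.
                          branch 2.1.1.2.2.2.2 (add q4):
                            ○ open, literals {q1=0, q4=1}.
          branch 2.1.2 (add ~(~q4 -> (q2 | q4)), ~q4):
            ~(~q4 -> (q2 | q4)): α-rule — add ~q4, ~(q2 | q4).
            ~(q2 | q4): α-rule — add ~q2, ~q4.
            ~~((q1 | q5) -> (~q4 -> ~q1)): β-rule — branch into ~(q1 | q5)  //  (~q4 -> ~q1).
              branch 2.1.2.1 (add ~(q1 | q5)):
                ~(q1 | q5): α-rule — add ~q1, ~q5.
                ○ open, literals {q1=0, q2=0, q4=0, q5=0}.
              branch 2.1.2.2 (add (~q4 -> ~q1)):
                (~q4 -> ~q1): β-rule — branch into ~~q4  //  ~q1.
                  branch 2.1.2.2.1 (add ~~q4):
                    × closes — contains both q4 and ~q4.
                  branch 2.1.2.2.2 (add ~q1):
                    ○ open, literals {q1=0, q2=0, q4=0}.
      branch 2.2 (add ~q2):
        ((~q4 -> (q2 | q4)) <-> q4): β-rule — branch into (~q4 -> (q2 | q4)), q4  //  ~(~q4 -> (q2 | q4)), ~q4.
          branch 2.2.1 (add (~q4 -> (q2 | q4)), q4):
            (~q4 -> (q2 | q4)): β-rule — branch into ~~q4  //  (q2 | q4).
              branch 2.2.1.1 (add ~~q4):
                ○ open, literals {q2=0, q4=1}.
              branch 2.2.1.2 (add (q2 | q4)):
                (q2 | q4): β-rule — branch into q2  //  q4.
                  branch 2.2.1.2.1 (add q2):
                    × closes — contains both q2 and ~q2.
                  branch 2.2.1.2.2 (add q4):
                    ○ open, literals {q2=0, q4=1}.
          branch 2.2.2 (add ~(~q4 -> (q2 | q4)), ~q4):
            ~(~q4 -> (q2 | q4)): α-rule — add ~q4, ~(q2 | q4).
            ~(q2 | q4): α-rule — add ~q2, ~q4.
            ○ open, literals {q2=0, q4=0}.
7 branches closed, 16 open.
An open branch gives a countermodel: q1=1, q2=1, q4=0 (unmentioned atoms arbitrary); under it the original formula is false.

Not valid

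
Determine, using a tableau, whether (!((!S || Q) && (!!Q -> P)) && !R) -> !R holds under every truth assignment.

Valid

Assume the negation and expand:
Initial set: {F ((!((!S || Q) && (!!Q -> P)) && !R) -> !R)}.
F ((!((!S || Q) && (!!Q -> P)) && !R) -> !R): α-rule — add T (!((!S || Q) && (!!Q -> P)) && !R), F !R.
T (!((!S || Q) && (!!Q -> P)) && !R): α-rule — add T !((!S || Q) && (!!Q -> P)), T !R.
× closes — contains both R and !R.
All 1 branch closes.
Every branch closed, so the negation is unsatisfiable and the formula is valid.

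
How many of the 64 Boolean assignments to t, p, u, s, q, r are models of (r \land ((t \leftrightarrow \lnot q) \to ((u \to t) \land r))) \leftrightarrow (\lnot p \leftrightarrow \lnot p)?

Initial set: {((r \land ((t \leftrightarrow \lnot q) \to ((u \to t) \land r))) \leftrightarrow (\lnot p \leftrightarrow \lnot p))}.
((r \land ((t \leftrightarrow \lnot q) \to ((u \to t) \land r))) \leftrightarrow (\lnot p \leftrightarrow \lnot p)): β-rule — branch into (r \land ((t \leftrightarrow \lnot q) \to ((u \to t) \land r))), (\lnot p \leftrightarrow \lnot p)  //  \lnot (r \land ((t \leftrightarrow \lnot q) \to ((u \to t) \land r))), \lnot (\lnot p \leftrightarrow \lnot p).
  branch 1 (add (r \land ((t \leftrightarrow \lnot q) \to ((u \to t) \land r))), (\lnot p \leftrightarrow \lnot p)):
    (r \land ((t \leftrightarrow \lnot q) \to ((u \to t) \land r))): α-rule — add r, ((t \leftrightarrow \lnot q) \to ((u \to t) \land r)).
    (\lnot p \leftrightarrow \lnot p): β-rule — branch into \lnot p, \lnot p  //  \lnot \lnot p, \lnot \lnot p.
      branch 1.1 (add \lnot p, \lnot p):
        ((t \leftrightarrow \lnot q) \to ((u \to t) \land r)): β-rule — branch into \lnot (t \leftrightarrow \lnot q)  //  ((u \to t) \land r).
          branch 1.1.1 (add \lnot (t \leftrightarrow \lnot q)):
            \lnot (t \leftrightarrow \lnot q): β-rule — branch into t, \lnot \lnot q  //  \lnot t, \lnot q.
              branch 1.1.1.1 (add t, \lnot \lnot q):
                ○ open, literals {p=F, q=T, r=T, t=T}.
              branch 1.1.1.2 (add \lnot t, \lnot q):
                ○ open, literals {p=F, q=F, r=T, t=F}.
          branch 1.1.2 (add ((u \to t) \land r)):
            ((u \to t) \land r): α-rule — add (u \to t), r.
            (u \to t): β-rule — branch into \lnot u  //  t.
              branch 1.1.2.1 (add \lnot u):
                ○ open, literals {p=F, r=T, u=F}.
              branch 1.1.2.2 (add t):
                ○ open, literals {p=F, r=T, t=T}.
      branch 1.2 (add \lnot \lnot p, \lnot \lnot p):
        ((t \leftrightarrow \lnot q) \to ((u \to t) \land r)): β-rule — branch into \lnot (t \leftrightarrow \lnot q)  //  ((u \to t) \land r).
          branch 1.2.1 (add \lnot (t \leftrightarrow \lnot q)):
            \lnot (t \leftrightarrow \lnot q): β-rule — branch into t, \lnot \lnot q  //  \lnot t, \lnot q.
              branch 1.2.1.1 (add t, \lnot \lnot q):
                ○ open, literals {p=T, q=T, r=T, t=T}.
              branch 1.2.1.2 (add \lnot t, \lnot q):
                ○ open, literals {p=T, q=F, r=T, t=F}.
          branch 1.2.2 (add ((u \to t) \land r)):
            ((u \to t) \land r): α-rule — add (u \to t), r.
            (u \to t): β-rule — branch into \lnot u  //  t.
              branch 1.2.2.1 (add \lnot u):
                ○ open, literals {p=T, r=T, u=F}.
              branch 1.2.2.2 (add t):
                ○ open, literals {p=T, r=T, t=T}.
  branch 2 (add \lnot (r \land ((t \leftrightarrow \lnot q) \to ((u \to t) \land r))), \lnot (\lnot p \leftrightarrow \lnot p)):
    \lnot (r \land ((t \leftrightarrow \lnot q) \to ((u \to t) \land r))): β-rule — branch into \lnot r  //  \lnot ((t \leftrightarrow \lnot q) \to ((u \to t) \land r)).
      branch 2.1 (add \lnot r):
        \lnot (\lnot p \leftrightarrow \lnot p): β-rule — branch into \lnot p, \lnot \lnot p  //  \lnot \lnot p, \lnot p.
          branch 2.1.1 (add \lnot p, \lnot \lnot p):
            × closes — contains both p and \lnot p.
          branch 2.1.2 (add \lnot \lnot p, \lnot p):
            × closes — contains both p and \lnot p.
      branch 2.2 (add \lnot ((t \leftrightarrow \lnot q) \to ((u \to t) \land r))):
        \lnot ((t \leftrightarrow \lnot q) \to ((u \to t) \land r)): α-rule — add (t \leftrightarrow \lnot q), \lnot ((u \to t) \land r).
        \lnot (\lnot p \leftrightarrow \lnot p): β-rule — branch into \lnot p, \lnot \lnot p  //  \lnot \lnot p, \lnot p.
          branch 2.2.1 (add \lnot p, \lnot \lnot p):
            × closes — contains both p and \lnot p.
          branch 2.2.2 (add \lnot \lnot p, \lnot p):
            × closes — contains both p and \lnot p.
4 branches closed, 8 open.
Each open branch fixes some atoms; the unmentioned ones are free. Counting distinct full assignments: branch {p=F, q=T, r=T, t=T} (u, s) contributes 4 new; branch {p=F, q=F, r=T, t=F} (u, s) contributes 4 new; branch {p=F, r=T, u=F} (t, s, q) contributes 4 new; branch {p=F, r=T, t=T} (u, s, q) contributes 2 new; branch {p=T, q=T, r=T, t=T} (u, s) contributes 4 new; branch {p=T, q=F, r=T, t=F} (u, s) contributes 4 new; branch {p=T, r=T, u=F} (t, s, q) contributes 4 new; branch {p=T, r=T, t=T} (u, s, q) contributes 2 new. Total: 28.

28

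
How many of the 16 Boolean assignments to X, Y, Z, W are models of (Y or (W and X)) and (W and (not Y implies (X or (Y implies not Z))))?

6

Initial set: {T ((Y or (W and X)) and (W and (not Y implies (X or (Y implies not Z)))))}.
T ((Y or (W and X)) and (W and (not Y implies (X or (Y implies not Z))))): α-rule — add T (Y or (W and X)), T (W and (not Y implies (X or (Y implies not Z)))).
T (W and (not Y implies (X or (Y implies not Z)))): α-rule — add T W, T (not Y implies (X or (Y implies not Z))).
T (Y or (W and X)): β-rule — branch into T Y  //  T (W and X).
  branch 1 (add T Y):
    T (not Y implies (X or (Y implies not Z))): β-rule — branch into F not Y  //  T (X or (Y implies not Z)).
      branch 1.1 (add F not Y):
        ○ open, literals {W=T, Y=T}.
      branch 1.2 (add T (X or (Y implies not Z))):
        T (X or (Y implies not Z)): β-rule — branch into T X  //  T (Y implies not Z).
          branch 1.2.1 (add T X):
            ○ open, literals {W=T, X=T, Y=T}.
          branch 1.2.2 (add T (Y implies not Z)):
            T (Y implies not Z): β-rule — branch into F Y  //  T not Z.
              branch 1.2.2.1 (add F Y):
                × closes — contains both Y and not Y.
              branch 1.2.2.2 (add T not Z):
                ○ open, literals {W=T, Y=T, Z=F}.
  branch 2 (add T (W and X)):
    T (W and X): α-rule — add T W, T X.
    T (not Y implies (X or (Y implies not Z))): β-rule — branch into F not Y  //  T (X or (Y implies not Z)).
      branch 2.1 (add F not Y):
        ○ open, literals {W=T, X=T, Y=T}.
      branch 2.2 (add T (X or (Y implies not Z))):
        T (X or (Y implies not Z)): β-rule — branch into T X  //  T (Y implies not Z).
          branch 2.2.1 (add T X):
            ○ open, literals {W=T, X=T}.
          branch 2.2.2 (add T (Y implies not Z)):
            T (Y implies not Z): β-rule — branch into F Y  //  T not Z.
              branch 2.2.2.1 (add F Y):
                ○ open, literals {W=T, X=T, Y=F}.
              branch 2.2.2.2 (add T not Z):
                ○ open, literals {W=T, X=T, Z=F}.
1 branch closed, 7 open.
Each open branch fixes some atoms; the unmentioned ones are free. Counting distinct full assignments: branch {W=T, Y=T} (X, Z) contributes 4 new; branch {W=T, X=T, Y=T} (Z) contributes 0 new; branch {W=T, Y=T, Z=F} (X) contributes 0 new; branch {W=T, X=T, Y=T} (Z) contributes 0 new; branch {W=T, X=T} (Y, Z) contributes 2 new; branch {W=T, X=T, Y=F} (Z) contributes 0 new; branch {W=T, X=T, Z=F} (Y) contributes 0 new. Total: 6.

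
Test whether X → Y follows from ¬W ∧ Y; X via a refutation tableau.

Initial set: {T (¬W ∧ Y); T X; F (X → Y)}.
T (¬W ∧ Y): α-rule — add T ¬W, T Y.
F (X → Y): α-rule — add T X, F Y.
× closes — contains both Y and ¬Y.
All 1 branch closes.
Every branch closed, so the premises entail the conclusion.

Yes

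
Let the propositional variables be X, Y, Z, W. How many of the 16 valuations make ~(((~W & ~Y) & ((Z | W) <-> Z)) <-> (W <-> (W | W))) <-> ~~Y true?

Initial set: {(~(((~W & ~Y) & ((Z | W) <-> Z)) <-> (W <-> (W | W))) <-> ~~Y)}.
(~(((~W & ~Y) & ((Z | W) <-> Z)) <-> (W <-> (W | W))) <-> ~~Y): β-rule — branch into ~(((~W & ~Y) & ((Z | W) <-> Z)) <-> (W <-> (W | W))), ~~Y  //  ~~(((~W & ~Y) & ((Z | W) <-> Z)) <-> (W <-> (W | W))), ~~~Y.
  branch 1 (add ~(((~W & ~Y) & ((Z | W) <-> Z)) <-> (W <-> (W | W))), ~~Y):
    ~~Y: drop double negation, giving Y.
    ~(((~W & ~Y) & ((Z | W) <-> Z)) <-> (W <-> (W | W))): β-rule — branch into ((~W & ~Y) & ((Z | W) <-> Z)), ~(W <-> (W | W))  //  ~((~W & ~Y) & ((Z | W) <-> Z)), (W <-> (W | W)).
      branch 1.1 (add ((~W & ~Y) & ((Z | W) <-> Z)), ~(W <-> (W | W))):
        ((~W & ~Y) & ((Z | W) <-> Z)): α-rule — add (~W & ~Y), ((Z | W) <-> Z).
        (~W & ~Y): α-rule — add ~W, ~Y.
        × closes — contains both Y and ~Y.
      branch 1.2 (add ~((~W & ~Y) & ((Z | W) <-> Z)), (W <-> (W | W))):
        ~((~W & ~Y) & ((Z | W) <-> Z)): β-rule — branch into ~(~W & ~Y)  //  ~((Z | W) <-> Z).
          branch 1.2.1 (add ~(~W & ~Y)):
            (W <-> (W | W)): β-rule — branch into W, (W | W)  //  ~W, ~(W | W).
              branch 1.2.1.1 (add W, (W | W)):
                ~(~W & ~Y): β-rule — branch into ~~W  //  ~~Y.
                  branch 1.2.1.1.1 (add ~~W):
                    (W | W): β-rule — branch into W  //  W.
                      branch 1.2.1.1.1.1 (add W):
                        ○ open, literals {W=T, Y=T}.
                      branch 1.2.1.1.1.2 (add W):
                        ○ open, literals {W=T, Y=T}.
                  branch 1.2.1.1.2 (add ~~Y):
                    (W | W): β-rule — branch into W  //  W.
                      branch 1.2.1.1.2.1 (add W):
                        ○ open, literals {W=T, Y=T}.
                      branch 1.2.1.1.2.2 (add W):
                        ○ open, literals {W=T, Y=T}.
              branch 1.2.1.2 (add ~W, ~(W | W)):
                ~(W | W): α-rule — add ~W, ~W.
                ~(~W & ~Y): β-rule — branch into ~~W  //  ~~Y.
                  branch 1.2.1.2.1 (add ~~W):
                    × closes — contains both W and ~W.
                  branch 1.2.1.2.2 (add ~~Y):
                    ○ open, literals {W=F, Y=T}.
          branch 1.2.2 (add ~((Z | W) <-> Z)):
            (W <-> (W | W)): β-rule — branch into W, (W | W)  //  ~W, ~(W | W).
              branch 1.2.2.1 (add W, (W | W)):
                ~((Z | W) <-> Z): β-rule — branch into (Z | W), ~Z  //  ~(Z | W), Z.
                  branch 1.2.2.1.1 (add (Z | W), ~Z):
                    (W | W): β-rule — branch into W  //  W.
                      branch 1.2.2.1.1.1 (add W):
                        (Z | W): β-rule — branch into Z  //  W.
                          branch 1.2.2.1.1.1.1 (add Z):
                            × closes — contains both Z and ~Z.
                          branch 1.2.2.1.1.1.2 (add W):
                            ○ open, literals {W=T, Y=T, Z=F}.
                      branch 1.2.2.1.1.2 (add W):
                        (Z | W): β-rule — branch into Z  //  W.
                          branch 1.2.2.1.1.2.1 (add Z):
                            × closes — contains both Z and ~Z.
                          branch 1.2.2.1.1.2.2 (add W):
                            ○ open, literals {W=T, Y=T, Z=F}.
                  branch 1.2.2.1.2 (add ~(Z | W), Z):
                    ~(Z | W): α-rule — add ~Z, ~W.
                    × closes — contains both Z and ~Z.
              branch 1.2.2.2 (add ~W, ~(W | W)):
                ~(W | W): α-rule — add ~W, ~W.
                ~((Z | W) <-> Z): β-rule — branch into (Z | W), ~Z  //  ~(Z | W), Z.
                  branch 1.2.2.2.1 (add (Z | W), ~Z):
                    (Z | W): β-rule — branch into Z  //  W.
                      branch 1.2.2.2.1.1 (add Z):
                        × closes — contains both Z and ~Z.
                      branch 1.2.2.2.1.2 (add W):
                        × closes — contains both W and ~W.
                  branch 1.2.2.2.2 (add ~(Z | W), Z):
                    ~(Z | W): α-rule — add ~Z, ~W.
                    × closes — contains both Z and ~Z.
  branch 2 (add ~~(((~W & ~Y) & ((Z | W) <-> Z)) <-> (W <-> (W | W))), ~~~Y):
    ~~~Y: drop double negation, giving ~Y.
    ~~(((~W & ~Y) & ((Z | W) <-> Z)) <-> (W <-> (W | W))): β-rule — branch into ((~W & ~Y) & ((Z | W) <-> Z)), (W <-> (W | W))  //  ~((~W & ~Y) & ((Z | W) <-> Z)), ~(W <-> (W | W)).
      branch 2.1 (add ((~W & ~Y) & ((Z | W) <-> Z)), (W <-> (W | W))):
        ((~W & ~Y) & ((Z | W) <-> Z)): α-rule — add (~W & ~Y), ((Z | W) <-> Z).
        (~W & ~Y): α-rule — add ~W, ~Y.
        (W <-> (W | W)): β-rule — branch into W, (W | W)  //  ~W, ~(W | W).
          branch 2.1.1 (add W, (W | W)):
            × closes — contains both W and ~W.
          branch 2.1.2 (add ~W, ~(W | W)):
            ~(W | W): α-rule — add ~W, ~W.
            ((Z | W) <-> Z): β-rule — branch into (Z | W), Z  //  ~(Z | W), ~Z.
              branch 2.1.2.1 (add (Z | W), Z):
                (Z | W): β-rule — branch into Z  //  W.
                  branch 2.1.2.1.1 (add Z):
                    ○ open, literals {W=F, Y=F, Z=T}.
                  branch 2.1.2.1.2 (add W):
                    × closes — contains both W and ~W.
              branch 2.1.2.2 (add ~(Z | W), ~Z):
                ~(Z | W): α-rule — add ~Z, ~W.
                ○ open, literals {W=F, Y=F, Z=F}.
      branch 2.2 (add ~((~W & ~Y) & ((Z | W) <-> Z)), ~(W <-> (W | W))):
        ~((~W & ~Y) & ((Z | W) <-> Z)): β-rule — branch into ~(~W & ~Y)  //  ~((Z | W) <-> Z).
          branch 2.2.1 (add ~(~W & ~Y)):
            ~(W <-> (W | W)): β-rule — branch into W, ~(W | W)  //  ~W, (W | W).
              branch 2.2.1.1 (add W, ~(W | W)):
                ~(W | W): α-rule — add ~W, ~W.
                × closes — contains both W and ~W.
              branch 2.2.1.2 (add ~W, (W | W)):
                ~(~W & ~Y): β-rule — branch into ~~W  //  ~~Y.
                  branch 2.2.1.2.1 (add ~~W):
                    × closes — contains both W and ~W.
                  branch 2.2.1.2.2 (add ~~Y):
                    × closes — contains both Y and ~Y.
          branch 2.2.2 (add ~((Z | W) <-> Z)):
            ~(W <-> (W | W)): β-rule — branch into W, ~(W | W)  //  ~W, (W | W).
              branch 2.2.2.1 (add W, ~(W | W)):
                ~(W | W): α-rule — add ~W, ~W.
                × closes — contains both W and ~W.
              branch 2.2.2.2 (add ~W, (W | W)):
                ~((Z | W) <-> Z): β-rule — branch into (Z | W), ~Z  //  ~(Z | W), Z.
                  branch 2.2.2.2.1 (add (Z | W), ~Z):
                    (W | W): β-rule — branch into W  //  W.
                      branch 2.2.2.2.1.1 (add W):
                        × closes — contains both W and ~W.
                      branch 2.2.2.2.1.2 (add W):
                        × closes — contains both W and ~W.
                  branch 2.2.2.2.2 (add ~(Z | W), Z):
                    ~(Z | W): α-rule — add ~Z, ~W.
                    × closes — contains both Z and ~Z.
17 branches closed, 9 open.
Each open branch fixes some atoms; the unmentioned ones are free. Counting distinct full assignments: branch {W=T, Y=T} (X, Z) contributes 4 new; branch {W=T, Y=T} (X, Z) contributes 0 new; branch {W=T, Y=T} (X, Z) contributes 0 new; branch {W=T, Y=T} (X, Z) contributes 0 new; branch {W=F, Y=T} (X, Z) contributes 4 new; branch {W=T, Y=T, Z=F} (X) contributes 0 new; branch {W=T, Y=T, Z=F} (X) contributes 0 new; branch {W=F, Y=F, Z=T} (X) contributes 2 new; branch {W=F, Y=F, Z=F} (X) contributes 2 new. Total: 12.

12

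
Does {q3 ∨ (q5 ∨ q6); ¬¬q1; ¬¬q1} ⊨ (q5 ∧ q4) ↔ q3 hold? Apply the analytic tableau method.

Initial set: {T (q3 ∨ (q5 ∨ q6)); T ¬¬q1; T ¬¬q1; F ((q5 ∧ q4) ↔ q3)}.
T ¬¬q1: drop double negation, giving T q1.
T ¬¬q1: drop double negation, giving T q1.
T (q3 ∨ (q5 ∨ q6)): β-rule — branch into T q3  //  T (q5 ∨ q6).
  branch 1 (add T q3):
    F ((q5 ∧ q4) ↔ q3): β-rule — branch into T (q5 ∧ q4), F q3  //  F (q5 ∧ q4), T q3.
      branch 1.1 (add T (q5 ∧ q4), F q3):
        × closes — contains both q3 and ¬q3.
      branch 1.2 (add F (q5 ∧ q4), T q3):
        F (q5 ∧ q4): β-rule — branch into F q5  //  F q4.
          branch 1.2.1 (add F q5):
            ○ open, literals {q1=T, q3=T, q5=F}.
          branch 1.2.2 (add F q4):
            ○ open, literals {q1=T, q3=T, q4=F}.
  branch 2 (add T (q5 ∨ q6)):
    F ((q5 ∧ q4) ↔ q3): β-rule — branch into T (q5 ∧ q4), F q3  //  F (q5 ∧ q4), T q3.
      branch 2.1 (add T (q5 ∧ q4), F q3):
        T (q5 ∧ q4): α-rule — add T q5, T q4.
        T (q5 ∨ q6): β-rule — branch into T q5  //  T q6.
          branch 2.1.1 (add T q5):
            ○ open, literals {q1=T, q3=F, q4=T, q5=T}.
          branch 2.1.2 (add T q6):
            ○ open, literals {q1=T, q3=F, q4=T, q5=T, q6=T}.
      branch 2.2 (add F (q5 ∧ q4), T q3):
        T (q5 ∨ q6): β-rule — branch into T q5  //  T q6.
          branch 2.2.1 (add T q5):
            F (q5 ∧ q4): β-rule — branch into F q5  //  F q4.
              branch 2.2.1.1 (add F q5):
                × closes — contains both q5 and ¬q5.
              branch 2.2.1.2 (add F q4):
                ○ open, literals {q1=T, q3=T, q4=F, q5=T}.
          branch 2.2.2 (add T q6):
            F (q5 ∧ q4): β-rule — branch into F q5  //  F q4.
              branch 2.2.2.1 (add F q5):
                ○ open, literals {q1=T, q3=T, q5=F, q6=T}.
              branch 2.2.2.2 (add F q4):
                ○ open, literals {q1=T, q3=T, q4=F, q6=T}.
2 branches closed, 7 open.
An open branch gives a countermodel: q1=T, q3=T, q5=F (unmentioned atoms arbitrary); the premises hold there but the conclusion fails.

No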